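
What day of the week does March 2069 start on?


Target: March 1, 2069
Anchor: Jan 1, 2069. With p = 2069 - 1 = 2068: (p + p//4 - p//100 + p//400) mod 7 = (2068 + 517 - 20 + 5) mod 7 = 2570 mod 7 = 1 -> Tuesday (Mon=0 ... Sun=6)
Days before March (Jan-Feb): 59 days
Weekday index = (1 + 59) mod 7 = 4

Friday


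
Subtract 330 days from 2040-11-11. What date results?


Start: 2040-11-11, subtract 330 days
Back 11 days from November 11 reaches October 31, 2040 -> 319 left
October 2040 has 31 days -> back to September 30, 2040 -> 288 left
September 2040 has 30 days -> back to August 31, 2040 -> 258 left
August 2040 has 31 days -> back to July 31, 2040 -> 227 left
July 2040 has 31 days -> back to June 30, 2040 -> 196 left
June 2040 has 30 days -> back to May 31, 2040 -> 166 left
May 2040 has 31 days -> back to April 30, 2040 -> 135 left
April 2040 has 30 days -> back to March 31, 2040 -> 105 left
March 2040 has 31 days -> back to February 29, 2040 -> 74 left
February 2040 has 29 days -> back to January 31, 2040 -> 45 left
January 2040 has 31 days -> back to December 31, 2039 -> 14 left
December 2039: 31 - 14 = 17 -> lands on December 17

Result: 2039-12-17


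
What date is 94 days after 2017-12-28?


Start: 2017-12-28, add 94 days
December 2017 has 31 days: 31 - 28 = 3 days to December 31 -> 91 left
January 2018 has 31 days -> 60 left
February 2018 has 28 days -> 32 left
March 2018 has 31 days -> 1 left
April 2018: 1 <= 30 -> lands on April 1

Result: 2018-04-01


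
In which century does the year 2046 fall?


Century = (year - 1) // 100 + 1
= (2046 - 1) // 100 + 1
= 2045 // 100 + 1
= 20 + 1

21st century


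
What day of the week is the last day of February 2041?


February 2041 has 28 days
Anchor: Jan 1, 2041. With p = 2041 - 1 = 2040: (p + p//4 - p//100 + p//400) mod 7 = (2040 + 510 - 20 + 5) mod 7 = 2535 mod 7 = 1 -> Tuesday (Mon=0 ... Sun=6)
Days before February (Jan): 31; February 1 index = (1 + 31) mod 7 = 4 -> Friday
Last day offset: 28 - 1 = 27 days
Weekday index = (4 + 27) mod 7 = 3

Thursday, February 28


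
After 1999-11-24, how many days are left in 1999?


Day of year: 328 of 365
Remaining = 365 - 328

37 days


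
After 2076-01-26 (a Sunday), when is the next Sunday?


Current: Sunday
Target: Sunday
Days ahead: 7

Next Sunday: 2076-02-02


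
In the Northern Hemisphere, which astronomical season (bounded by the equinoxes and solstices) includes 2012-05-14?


Date: May 14
Astronomical Spring (approx.; exact equinox/solstice day varies by year): March 20 to June 20
May 14 falls within the Spring window

Spring


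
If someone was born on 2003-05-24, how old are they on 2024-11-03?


Birth: 2003-05-24
Reference: 2024-11-03
Year difference: 2024 - 2003 = 21

21 years old


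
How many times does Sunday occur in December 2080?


December 2080 has 31 days
Anchor: Jan 1, 2080. With p = 2080 - 1 = 2079: (p + p//4 - p//100 + p//400) mod 7 = (2079 + 519 - 20 + 5) mod 7 = 2583 mod 7 = 0 -> Monday (Mon=0 ... Sun=6)
Days before December (Jan-Nov): 335; December 1 index = (0 + 335) mod 7 = 6 -> Sunday
First Sunday is December 1
Sundays: 1, 8, 15, 22, 29

5 Sundays


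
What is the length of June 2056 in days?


June 2056

30 days


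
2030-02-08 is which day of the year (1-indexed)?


Date: February 8, 2030
Days in months 1 through 1: 31
Plus 8 days in February

Day of year: 39


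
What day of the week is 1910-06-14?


Date: June 14, 1910
Anchor: Jan 1, 1910. With p = 1910 - 1 = 1909: (p + p//4 - p//100 + p//400) mod 7 = (1909 + 477 - 19 + 4) mod 7 = 2371 mod 7 = 5 -> Saturday (Mon=0 ... Sun=6)
Days before June (Jan-May): 151; offset = 151 + 14 - 1 = 164
Weekday index = (5 + 164) mod 7 = 1

Day of the week: Tuesday


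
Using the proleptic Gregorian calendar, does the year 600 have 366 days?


Gregorian leap year rule: divisible by 4, but not by 100, unless also by 400.
600 is divisible by 100 but not 400 -> not a leap year

No


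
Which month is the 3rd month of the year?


Month 3 of 12

March


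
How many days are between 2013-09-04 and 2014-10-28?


From 2013-09-04 to 2014-10-28
2013-09-04: days before September = 31 + 28 + 31 + 30 + 31 + 30 + 31 + 31 = 243 (2013 is not a leap year); day of year = 243 + 4 = 247
2014-10-28: days before October = 31 + 28 + 31 + 30 + 31 + 30 + 31 + 31 + 30 = 273 (2014 is not a leap year); day of year = 273 + 28 = 301
Rest of 2013: 365 - 247 = 118
Total = 118 + 301 = 419

419 days


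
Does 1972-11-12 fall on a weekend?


Anchor: Jan 1, 1972. With p = 1972 - 1 = 1971: (p + p//4 - p//100 + p//400) mod 7 = (1971 + 492 - 19 + 4) mod 7 = 2448 mod 7 = 5 -> Saturday (Mon=0 ... Sun=6)
Day of year: 317; offset = 316
Weekday index = (5 + 316) mod 7 = 6 -> Sunday
Weekend days: Saturday, Sunday

Yes


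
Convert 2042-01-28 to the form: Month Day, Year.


ISO 2042-01-28 parses as year=2042, month=01, day=28
Month 1 -> January

January 28, 2042


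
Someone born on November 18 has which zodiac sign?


Date: November 18
Conventional tropical zodiac dates: Scorpio from October 23 onward; Sagittarius starts November 22
November 18 falls within the Scorpio range

Scorpio


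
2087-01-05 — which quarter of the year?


Month: January (month 1)
Q1: Jan-Mar, Q2: Apr-Jun, Q3: Jul-Sep, Q4: Oct-Dec

Q1


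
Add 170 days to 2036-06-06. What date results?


Start: 2036-06-06, add 170 days
June 2036 has 30 days: 30 - 6 = 24 days to June 30 -> 146 left
July 2036 has 31 days -> 115 left
August 2036 has 31 days -> 84 left
September 2036 has 30 days -> 54 left
October 2036 has 31 days -> 23 left
November 2036: 23 <= 30 -> lands on November 23

Result: 2036-11-23


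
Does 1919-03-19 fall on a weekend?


Anchor: Jan 1, 1919. With p = 1919 - 1 = 1918: (p + p//4 - p//100 + p//400) mod 7 = (1918 + 479 - 19 + 4) mod 7 = 2382 mod 7 = 2 -> Wednesday (Mon=0 ... Sun=6)
Day of year: 78; offset = 77
Weekday index = (2 + 77) mod 7 = 2 -> Wednesday
Weekend days: Saturday, Sunday

No


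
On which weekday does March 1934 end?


March 1934 has 31 days
Anchor: Jan 1, 1934. With p = 1934 - 1 = 1933: (p + p//4 - p//100 + p//400) mod 7 = (1933 + 483 - 19 + 4) mod 7 = 2401 mod 7 = 0 -> Monday (Mon=0 ... Sun=6)
Days before March (Jan-Feb): 59; March 1 index = (0 + 59) mod 7 = 3 -> Thursday
Last day offset: 31 - 1 = 30 days
Weekday index = (3 + 30) mod 7 = 5

Saturday, March 31


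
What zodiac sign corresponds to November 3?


Date: November 3
Conventional tropical zodiac dates: Scorpio from October 23 onward; Sagittarius starts November 22
November 3 falls within the Scorpio range

Scorpio


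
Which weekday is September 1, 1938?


Target: September 1, 1938
Anchor: Jan 1, 1938. With p = 1938 - 1 = 1937: (p + p//4 - p//100 + p//400) mod 7 = (1937 + 484 - 19 + 4) mod 7 = 2406 mod 7 = 5 -> Saturday (Mon=0 ... Sun=6)
Days before September (Jan-Aug): 243 days
Weekday index = (5 + 243) mod 7 = 3

Thursday


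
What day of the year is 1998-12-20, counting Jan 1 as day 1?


Date: December 20, 1998
Days in months 1 through 11: 334
Plus 20 days in December

Day of year: 354


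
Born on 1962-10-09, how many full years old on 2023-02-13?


Birth: 1962-10-09
Reference: 2023-02-13
Year difference: 2023 - 1962 = 61
Birthday not yet reached in 2023, subtract 1

60 years old


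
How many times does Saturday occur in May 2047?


May 2047 has 31 days
Anchor: Jan 1, 2047. With p = 2047 - 1 = 2046: (p + p//4 - p//100 + p//400) mod 7 = (2046 + 511 - 20 + 5) mod 7 = 2542 mod 7 = 1 -> Tuesday (Mon=0 ... Sun=6)
Days before May (Jan-Apr): 120; May 1 index = (1 + 120) mod 7 = 2 -> Wednesday
First Saturday is May 4
Saturdays: 4, 11, 18, 25

4 Saturdays


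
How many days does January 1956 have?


January 1956

31 days


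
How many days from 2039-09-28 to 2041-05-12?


From 2039-09-28 to 2041-05-12
2039-09-28: days before September = 31 + 28 + 31 + 30 + 31 + 30 + 31 + 31 = 243 (2039 is not a leap year); day of year = 243 + 28 = 271
2041-05-12: days before May = 31 + 28 + 31 + 30 = 120 (2041 is not a leap year); day of year = 120 + 12 = 132
Rest of 2039: 365 - 271 = 94
Full years 2040 (366): 366
Total = 94 + 366 + 132 = 592

592 days


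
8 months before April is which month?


April is month 4
4 - 8 = -4; wrap: -4 + 12 = 8

August


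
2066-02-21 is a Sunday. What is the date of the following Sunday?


Current: Sunday
Target: Sunday
Days ahead: 7

Next Sunday: 2066-02-28


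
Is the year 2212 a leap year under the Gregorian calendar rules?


Gregorian leap year rule: divisible by 4, but not by 100, unless also by 400.
2212 is divisible by 4 but not 100 -> leap year

Yes


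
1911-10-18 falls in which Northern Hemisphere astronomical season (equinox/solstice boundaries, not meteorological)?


Date: October 18
Astronomical Autumn (approx.; exact equinox/solstice day varies by year): September 22 to December 20
October 18 falls within the Autumn window

Autumn


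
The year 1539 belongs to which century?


Century = (year - 1) // 100 + 1
= (1539 - 1) // 100 + 1
= 1538 // 100 + 1
= 15 + 1

16th century


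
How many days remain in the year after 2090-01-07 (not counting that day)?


Day of year: 7 of 365
Remaining = 365 - 7

358 days


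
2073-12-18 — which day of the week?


Date: December 18, 2073
Anchor: Jan 1, 2073. With p = 2073 - 1 = 2072: (p + p//4 - p//100 + p//400) mod 7 = (2072 + 518 - 20 + 5) mod 7 = 2575 mod 7 = 6 -> Sunday (Mon=0 ... Sun=6)
Days before December (Jan-Nov): 334; offset = 334 + 18 - 1 = 351
Weekday index = (6 + 351) mod 7 = 0

Day of the week: Monday


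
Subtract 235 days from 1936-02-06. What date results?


Start: 1936-02-06, subtract 235 days
Back 6 days from February 6 reaches January 31, 1936 -> 229 left
January 1936 has 31 days -> back to December 31, 1935 -> 198 left
December 1935 has 31 days -> back to November 30, 1935 -> 167 left
November 1935 has 30 days -> back to October 31, 1935 -> 137 left
October 1935 has 31 days -> back to September 30, 1935 -> 106 left
September 1935 has 30 days -> back to August 31, 1935 -> 76 left
August 1935 has 31 days -> back to July 31, 1935 -> 45 left
July 1935 has 31 days -> back to June 30, 1935 -> 14 left
June 1935: 30 - 14 = 16 -> lands on June 16

Result: 1935-06-16


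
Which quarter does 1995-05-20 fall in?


Month: May (month 5)
Q1: Jan-Mar, Q2: Apr-Jun, Q3: Jul-Sep, Q4: Oct-Dec

Q2


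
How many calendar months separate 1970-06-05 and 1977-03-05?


From June 1970 to March 1977
7 years * 12 = 84 months, minus 3 months = 81

81 months


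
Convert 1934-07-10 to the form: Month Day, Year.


ISO 1934-07-10 parses as year=1934, month=07, day=10
Month 7 -> July

July 10, 1934


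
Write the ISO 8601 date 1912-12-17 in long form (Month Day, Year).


ISO 1912-12-17 parses as year=1912, month=12, day=17
Month 12 -> December

December 17, 1912


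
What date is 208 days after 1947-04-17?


Start: 1947-04-17, add 208 days
April 1947 has 30 days: 30 - 17 = 13 days to April 30 -> 195 left
May 1947 has 31 days -> 164 left
June 1947 has 30 days -> 134 left
July 1947 has 31 days -> 103 left
August 1947 has 31 days -> 72 left
September 1947 has 30 days -> 42 left
October 1947 has 31 days -> 11 left
November 1947: 11 <= 30 -> lands on November 11

Result: 1947-11-11


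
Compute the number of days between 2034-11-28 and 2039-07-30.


From 2034-11-28 to 2039-07-30
2034-11-28: days before November = 31 + 28 + 31 + 30 + 31 + 30 + 31 + 31 + 30 + 31 = 304 (2034 is not a leap year); day of year = 304 + 28 = 332
2039-07-30: days before July = 31 + 28 + 31 + 30 + 31 + 30 = 181 (2039 is not a leap year); day of year = 181 + 30 = 211
Rest of 2034: 365 - 332 = 33
Full years 2035 (365), 2036 (366), 2037 (365), 2038 (365): 1461
Total = 33 + 1461 + 211 = 1705

1705 days


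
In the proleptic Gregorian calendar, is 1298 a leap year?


Gregorian leap year rule: divisible by 4, but not by 100, unless also by 400.
1298 is not divisible by 4 -> not a leap year

No


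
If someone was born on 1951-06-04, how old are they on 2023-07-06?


Birth: 1951-06-04
Reference: 2023-07-06
Year difference: 2023 - 1951 = 72

72 years old


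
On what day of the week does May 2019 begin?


Target: May 1, 2019
Anchor: Jan 1, 2019. With p = 2019 - 1 = 2018: (p + p//4 - p//100 + p//400) mod 7 = (2018 + 504 - 20 + 5) mod 7 = 2507 mod 7 = 1 -> Tuesday (Mon=0 ... Sun=6)
Days before May (Jan-Apr): 120 days
Weekday index = (1 + 120) mod 7 = 2

Wednesday


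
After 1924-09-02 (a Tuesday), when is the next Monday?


Current: Tuesday
Target: Monday
Days ahead: 6

Next Monday: 1924-09-08


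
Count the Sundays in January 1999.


January 1999 has 31 days
Anchor: Jan 1, 1999. With p = 1999 - 1 = 1998: (p + p//4 - p//100 + p//400) mod 7 = (1998 + 499 - 19 + 4) mod 7 = 2482 mod 7 = 4 -> Friday (Mon=0 ... Sun=6)
January 1 is the anchor itself -> Friday
First Sunday is January 3
Sundays: 3, 10, 17, 24, 31

5 Sundays


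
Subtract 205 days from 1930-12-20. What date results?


Start: 1930-12-20, subtract 205 days
Back 20 days from December 20 reaches November 30, 1930 -> 185 left
November 1930 has 30 days -> back to October 31, 1930 -> 155 left
October 1930 has 31 days -> back to September 30, 1930 -> 124 left
September 1930 has 30 days -> back to August 31, 1930 -> 94 left
August 1930 has 31 days -> back to July 31, 1930 -> 63 left
July 1930 has 31 days -> back to June 30, 1930 -> 32 left
June 1930 has 30 days -> back to May 31, 1930 -> 2 left
May 1930: 31 - 2 = 29 -> lands on May 29

Result: 1930-05-29


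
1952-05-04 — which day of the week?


Date: May 4, 1952
Anchor: Jan 1, 1952. With p = 1952 - 1 = 1951: (p + p//4 - p//100 + p//400) mod 7 = (1951 + 487 - 19 + 4) mod 7 = 2423 mod 7 = 1 -> Tuesday (Mon=0 ... Sun=6)
Days before May (Jan-Apr): 121; offset = 121 + 4 - 1 = 124
Weekday index = (1 + 124) mod 7 = 6

Day of the week: Sunday


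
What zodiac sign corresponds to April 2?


Date: April 2
Conventional tropical zodiac dates: Aries from March 21 onward; Taurus starts April 20
April 2 falls within the Aries range

Aries


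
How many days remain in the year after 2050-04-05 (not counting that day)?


Day of year: 95 of 365
Remaining = 365 - 95

270 days


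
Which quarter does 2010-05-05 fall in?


Month: May (month 5)
Q1: Jan-Mar, Q2: Apr-Jun, Q3: Jul-Sep, Q4: Oct-Dec

Q2


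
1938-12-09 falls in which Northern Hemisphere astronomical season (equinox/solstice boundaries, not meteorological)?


Date: December 9
Astronomical Autumn (approx.; exact equinox/solstice day varies by year): September 22 to December 20
December 9 falls within the Autumn window

Autumn


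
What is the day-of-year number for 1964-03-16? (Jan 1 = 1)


Date: March 16, 1964
Days in months 1 through 2: 60
Plus 16 days in March

Day of year: 76


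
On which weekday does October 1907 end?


October 1907 has 31 days
Anchor: Jan 1, 1907. With p = 1907 - 1 = 1906: (p + p//4 - p//100 + p//400) mod 7 = (1906 + 476 - 19 + 4) mod 7 = 2367 mod 7 = 1 -> Tuesday (Mon=0 ... Sun=6)
Days before October (Jan-Sep): 273; October 1 index = (1 + 273) mod 7 = 1 -> Tuesday
Last day offset: 31 - 1 = 30 days
Weekday index = (1 + 30) mod 7 = 3

Thursday, October 31


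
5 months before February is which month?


February is month 2
2 - 5 = -3; wrap: -3 + 12 = 9

September


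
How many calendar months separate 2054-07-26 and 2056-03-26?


From July 2054 to March 2056
2 years * 12 = 24 months, minus 4 months = 20

20 months


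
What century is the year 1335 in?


Century = (year - 1) // 100 + 1
= (1335 - 1) // 100 + 1
= 1334 // 100 + 1
= 13 + 1

14th century


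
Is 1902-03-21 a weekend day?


Anchor: Jan 1, 1902. With p = 1902 - 1 = 1901: (p + p//4 - p//100 + p//400) mod 7 = (1901 + 475 - 19 + 4) mod 7 = 2361 mod 7 = 2 -> Wednesday (Mon=0 ... Sun=6)
Day of year: 80; offset = 79
Weekday index = (2 + 79) mod 7 = 4 -> Friday
Weekend days: Saturday, Sunday

No


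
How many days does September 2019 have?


September 2019

30 days


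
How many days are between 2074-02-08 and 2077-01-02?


From 2074-02-08 to 2077-01-02
2074-02-08: days before February = 31; day of year = 31 + 8 = 39
2077-01-02: day of year = 2
Rest of 2074: 365 - 39 = 326
Full years 2075 (365), 2076 (366): 731
Total = 326 + 731 + 2 = 1059

1059 days


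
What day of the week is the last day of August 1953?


August 1953 has 31 days
Anchor: Jan 1, 1953. With p = 1953 - 1 = 1952: (p + p//4 - p//100 + p//400) mod 7 = (1952 + 488 - 19 + 4) mod 7 = 2425 mod 7 = 3 -> Thursday (Mon=0 ... Sun=6)
Days before August (Jan-Jul): 212; August 1 index = (3 + 212) mod 7 = 5 -> Saturday
Last day offset: 31 - 1 = 30 days
Weekday index = (5 + 30) mod 7 = 0

Monday, August 31


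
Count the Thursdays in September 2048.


September 2048 has 30 days
Anchor: Jan 1, 2048. With p = 2048 - 1 = 2047: (p + p//4 - p//100 + p//400) mod 7 = (2047 + 511 - 20 + 5) mod 7 = 2543 mod 7 = 2 -> Wednesday (Mon=0 ... Sun=6)
Days before September (Jan-Aug): 244; September 1 index = (2 + 244) mod 7 = 1 -> Tuesday
First Thursday is September 3
Thursdays: 3, 10, 17, 24

4 Thursdays


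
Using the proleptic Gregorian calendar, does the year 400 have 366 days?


Gregorian leap year rule: divisible by 4, but not by 100, unless also by 400.
400 is divisible by 400 -> leap year

Yes


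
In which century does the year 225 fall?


Century = (year - 1) // 100 + 1
= (225 - 1) // 100 + 1
= 224 // 100 + 1
= 2 + 1

3rd century


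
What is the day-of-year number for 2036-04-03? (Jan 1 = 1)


Date: April 3, 2036
Days in months 1 through 3: 91
Plus 3 days in April

Day of year: 94


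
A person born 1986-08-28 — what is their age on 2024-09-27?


Birth: 1986-08-28
Reference: 2024-09-27
Year difference: 2024 - 1986 = 38

38 years old


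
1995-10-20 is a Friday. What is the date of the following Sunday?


Current: Friday
Target: Sunday
Days ahead: 2

Next Sunday: 1995-10-22


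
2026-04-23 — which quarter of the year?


Month: April (month 4)
Q1: Jan-Mar, Q2: Apr-Jun, Q3: Jul-Sep, Q4: Oct-Dec

Q2


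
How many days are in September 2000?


September 2000

30 days


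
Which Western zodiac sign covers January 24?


Date: January 24
Conventional tropical zodiac dates: Aquarius from January 20 onward; Pisces starts February 19
January 24 falls within the Aquarius range

Aquarius


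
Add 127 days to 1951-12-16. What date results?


Start: 1951-12-16, add 127 days
December 1951 has 31 days: 31 - 16 = 15 days to December 31 -> 112 left
January 1952 has 31 days -> 81 left
February 1952 has 29 days -> 52 left
March 1952 has 31 days -> 21 left
April 1952: 21 <= 30 -> lands on April 21

Result: 1952-04-21


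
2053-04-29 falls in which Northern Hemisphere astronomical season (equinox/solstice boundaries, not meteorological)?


Date: April 29
Astronomical Spring (approx.; exact equinox/solstice day varies by year): March 20 to June 20
April 29 falls within the Spring window

Spring


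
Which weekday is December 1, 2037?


Target: December 1, 2037
Anchor: Jan 1, 2037. With p = 2037 - 1 = 2036: (p + p//4 - p//100 + p//400) mod 7 = (2036 + 509 - 20 + 5) mod 7 = 2530 mod 7 = 3 -> Thursday (Mon=0 ... Sun=6)
Days before December (Jan-Nov): 334 days
Weekday index = (3 + 334) mod 7 = 1

Tuesday


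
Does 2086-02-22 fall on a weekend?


Anchor: Jan 1, 2086. With p = 2086 - 1 = 2085: (p + p//4 - p//100 + p//400) mod 7 = (2085 + 521 - 20 + 5) mod 7 = 2591 mod 7 = 1 -> Tuesday (Mon=0 ... Sun=6)
Day of year: 53; offset = 52
Weekday index = (1 + 52) mod 7 = 4 -> Friday
Weekend days: Saturday, Sunday

No


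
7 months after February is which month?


February is month 2
2 + 7 = 9

September


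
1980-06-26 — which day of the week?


Date: June 26, 1980
Anchor: Jan 1, 1980. With p = 1980 - 1 = 1979: (p + p//4 - p//100 + p//400) mod 7 = (1979 + 494 - 19 + 4) mod 7 = 2458 mod 7 = 1 -> Tuesday (Mon=0 ... Sun=6)
Days before June (Jan-May): 152; offset = 152 + 26 - 1 = 177
Weekday index = (1 + 177) mod 7 = 3

Day of the week: Thursday


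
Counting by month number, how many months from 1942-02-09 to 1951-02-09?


From February 1942 to February 1951
9 years * 12 = 108 months = 108

108 months


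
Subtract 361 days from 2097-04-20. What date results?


Start: 2097-04-20, subtract 361 days
Back 20 days from April 20 reaches March 31, 2097 -> 341 left
March 2097 has 31 days -> back to February 28, 2097 -> 310 left
February 2097 has 28 days -> back to January 31, 2097 -> 282 left
January 2097 has 31 days -> back to December 31, 2096 -> 251 left
December 2096 has 31 days -> back to November 30, 2096 -> 220 left
November 2096 has 30 days -> back to October 31, 2096 -> 190 left
October 2096 has 31 days -> back to September 30, 2096 -> 159 left
September 2096 has 30 days -> back to August 31, 2096 -> 129 left
August 2096 has 31 days -> back to July 31, 2096 -> 98 left
July 2096 has 31 days -> back to June 30, 2096 -> 67 left
June 2096 has 30 days -> back to May 31, 2096 -> 37 left
May 2096 has 31 days -> back to April 30, 2096 -> 6 left
April 2096: 30 - 6 = 24 -> lands on April 24

Result: 2096-04-24


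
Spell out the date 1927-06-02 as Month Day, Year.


ISO 1927-06-02 parses as year=1927, month=06, day=02
Month 6 -> June

June 2, 1927


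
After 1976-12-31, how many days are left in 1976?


Day of year: 366 of 366
Remaining = 366 - 366

0 days


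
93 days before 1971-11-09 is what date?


Start: 1971-11-09, subtract 93 days
Back 9 days from November 9 reaches October 31, 1971 -> 84 left
October 1971 has 31 days -> back to September 30, 1971 -> 53 left
September 1971 has 30 days -> back to August 31, 1971 -> 23 left
August 1971: 31 - 23 = 8 -> lands on August 8

Result: 1971-08-08


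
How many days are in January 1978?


January 1978

31 days


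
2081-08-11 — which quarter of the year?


Month: August (month 8)
Q1: Jan-Mar, Q2: Apr-Jun, Q3: Jul-Sep, Q4: Oct-Dec

Q3


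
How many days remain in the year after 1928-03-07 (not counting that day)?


Day of year: 67 of 366
Remaining = 366 - 67

299 days


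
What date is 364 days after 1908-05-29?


Start: 1908-05-29, add 364 days
May 1908 has 31 days: 31 - 29 = 2 days to May 31 -> 362 left
June 1908 has 30 days -> 332 left
July 1908 has 31 days -> 301 left
August 1908 has 31 days -> 270 left
September 1908 has 30 days -> 240 left
October 1908 has 31 days -> 209 left
November 1908 has 30 days -> 179 left
December 1908 has 31 days -> 148 left
January 1909 has 31 days -> 117 left
February 1909 has 28 days -> 89 left
March 1909 has 31 days -> 58 left
April 1909 has 30 days -> 28 left
May 1909: 28 <= 31 -> lands on May 28

Result: 1909-05-28


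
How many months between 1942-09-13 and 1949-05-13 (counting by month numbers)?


From September 1942 to May 1949
7 years * 12 = 84 months, minus 4 months = 80

80 months


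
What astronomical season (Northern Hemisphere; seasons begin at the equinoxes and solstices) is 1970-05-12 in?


Date: May 12
Astronomical Spring (approx.; exact equinox/solstice day varies by year): March 20 to June 20
May 12 falls within the Spring window

Spring


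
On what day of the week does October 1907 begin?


Target: October 1, 1907
Anchor: Jan 1, 1907. With p = 1907 - 1 = 1906: (p + p//4 - p//100 + p//400) mod 7 = (1906 + 476 - 19 + 4) mod 7 = 2367 mod 7 = 1 -> Tuesday (Mon=0 ... Sun=6)
Days before October (Jan-Sep): 273 days
Weekday index = (1 + 273) mod 7 = 1

Tuesday


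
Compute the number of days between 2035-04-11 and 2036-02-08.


From 2035-04-11 to 2036-02-08
2035-04-11: days before April = 31 + 28 + 31 = 90 (2035 is not a leap year); day of year = 90 + 11 = 101
2036-02-08: days before February = 31; day of year = 31 + 8 = 39
Rest of 2035: 365 - 101 = 264
Total = 264 + 39 = 303

303 days


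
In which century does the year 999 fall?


Century = (year - 1) // 100 + 1
= (999 - 1) // 100 + 1
= 998 // 100 + 1
= 9 + 1

10th century


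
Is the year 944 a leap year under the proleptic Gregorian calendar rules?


Gregorian leap year rule: divisible by 4, but not by 100, unless also by 400.
944 is divisible by 4 but not 100 -> leap year

Yes


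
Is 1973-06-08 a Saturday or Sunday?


Anchor: Jan 1, 1973. With p = 1973 - 1 = 1972: (p + p//4 - p//100 + p//400) mod 7 = (1972 + 493 - 19 + 4) mod 7 = 2450 mod 7 = 0 -> Monday (Mon=0 ... Sun=6)
Day of year: 159; offset = 158
Weekday index = (0 + 158) mod 7 = 4 -> Friday
Weekend days: Saturday, Sunday

No


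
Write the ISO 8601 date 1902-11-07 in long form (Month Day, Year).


ISO 1902-11-07 parses as year=1902, month=11, day=07
Month 11 -> November

November 7, 1902


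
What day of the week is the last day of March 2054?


March 2054 has 31 days
Anchor: Jan 1, 2054. With p = 2054 - 1 = 2053: (p + p//4 - p//100 + p//400) mod 7 = (2053 + 513 - 20 + 5) mod 7 = 2551 mod 7 = 3 -> Thursday (Mon=0 ... Sun=6)
Days before March (Jan-Feb): 59; March 1 index = (3 + 59) mod 7 = 6 -> Sunday
Last day offset: 31 - 1 = 30 days
Weekday index = (6 + 30) mod 7 = 1

Tuesday, March 31


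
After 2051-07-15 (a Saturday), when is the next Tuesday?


Current: Saturday
Target: Tuesday
Days ahead: 3

Next Tuesday: 2051-07-18


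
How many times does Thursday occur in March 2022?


March 2022 has 31 days
Anchor: Jan 1, 2022. With p = 2022 - 1 = 2021: (p + p//4 - p//100 + p//400) mod 7 = (2021 + 505 - 20 + 5) mod 7 = 2511 mod 7 = 5 -> Saturday (Mon=0 ... Sun=6)
Days before March (Jan-Feb): 59; March 1 index = (5 + 59) mod 7 = 1 -> Tuesday
First Thursday is March 3
Thursdays: 3, 10, 17, 24, 31

5 Thursdays


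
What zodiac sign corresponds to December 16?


Date: December 16
Conventional tropical zodiac dates: Sagittarius from November 22 onward; Capricorn starts December 22
December 16 falls within the Sagittarius range

Sagittarius


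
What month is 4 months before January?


January is month 1
1 - 4 = -3; wrap: -3 + 12 = 9

September


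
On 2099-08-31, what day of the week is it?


Date: August 31, 2099
Anchor: Jan 1, 2099. With p = 2099 - 1 = 2098: (p + p//4 - p//100 + p//400) mod 7 = (2098 + 524 - 20 + 5) mod 7 = 2607 mod 7 = 3 -> Thursday (Mon=0 ... Sun=6)
Days before August (Jan-Jul): 212; offset = 212 + 31 - 1 = 242
Weekday index = (3 + 242) mod 7 = 0

Day of the week: Monday


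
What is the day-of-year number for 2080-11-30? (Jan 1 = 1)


Date: November 30, 2080
Days in months 1 through 10: 305
Plus 30 days in November

Day of year: 335


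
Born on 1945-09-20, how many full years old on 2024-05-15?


Birth: 1945-09-20
Reference: 2024-05-15
Year difference: 2024 - 1945 = 79
Birthday not yet reached in 2024, subtract 1

78 years old


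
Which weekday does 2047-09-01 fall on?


Date: September 1, 2047
Anchor: Jan 1, 2047. With p = 2047 - 1 = 2046: (p + p//4 - p//100 + p//400) mod 7 = (2046 + 511 - 20 + 5) mod 7 = 2542 mod 7 = 1 -> Tuesday (Mon=0 ... Sun=6)
Days before September (Jan-Aug): 243; offset = 243 + 1 - 1 = 243
Weekday index = (1 + 243) mod 7 = 6

Day of the week: Sunday


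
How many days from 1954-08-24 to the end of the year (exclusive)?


Day of year: 236 of 365
Remaining = 365 - 236

129 days


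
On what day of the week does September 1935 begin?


Target: September 1, 1935
Anchor: Jan 1, 1935. With p = 1935 - 1 = 1934: (p + p//4 - p//100 + p//400) mod 7 = (1934 + 483 - 19 + 4) mod 7 = 2402 mod 7 = 1 -> Tuesday (Mon=0 ... Sun=6)
Days before September (Jan-Aug): 243 days
Weekday index = (1 + 243) mod 7 = 6

Sunday


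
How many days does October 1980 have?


October 1980

31 days


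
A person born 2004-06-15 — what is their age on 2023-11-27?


Birth: 2004-06-15
Reference: 2023-11-27
Year difference: 2023 - 2004 = 19

19 years old


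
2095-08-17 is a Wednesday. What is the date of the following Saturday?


Current: Wednesday
Target: Saturday
Days ahead: 3

Next Saturday: 2095-08-20


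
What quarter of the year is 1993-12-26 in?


Month: December (month 12)
Q1: Jan-Mar, Q2: Apr-Jun, Q3: Jul-Sep, Q4: Oct-Dec

Q4


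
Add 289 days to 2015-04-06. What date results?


Start: 2015-04-06, add 289 days
April 2015 has 30 days: 30 - 6 = 24 days to April 30 -> 265 left
May 2015 has 31 days -> 234 left
June 2015 has 30 days -> 204 left
July 2015 has 31 days -> 173 left
August 2015 has 31 days -> 142 left
September 2015 has 30 days -> 112 left
October 2015 has 31 days -> 81 left
November 2015 has 30 days -> 51 left
December 2015 has 31 days -> 20 left
January 2016: 20 <= 31 -> lands on January 20

Result: 2016-01-20


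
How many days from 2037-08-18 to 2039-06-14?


From 2037-08-18 to 2039-06-14
2037-08-18: days before August = 31 + 28 + 31 + 30 + 31 + 30 + 31 = 212 (2037 is not a leap year); day of year = 212 + 18 = 230
2039-06-14: days before June = 31 + 28 + 31 + 30 + 31 = 151 (2039 is not a leap year); day of year = 151 + 14 = 165
Rest of 2037: 365 - 230 = 135
Full years 2038 (365): 365
Total = 135 + 365 + 165 = 665

665 days


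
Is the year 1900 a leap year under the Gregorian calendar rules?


Gregorian leap year rule: divisible by 4, but not by 100, unless also by 400.
1900 is divisible by 100 but not 400 -> not a leap year

No


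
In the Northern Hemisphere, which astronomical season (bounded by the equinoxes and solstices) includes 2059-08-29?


Date: August 29
Astronomical Summer (approx.; exact equinox/solstice day varies by year): June 21 to September 21
August 29 falls within the Summer window

Summer


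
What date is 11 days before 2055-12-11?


Start: 2055-12-11, subtract 11 days
Back 11 days from December 11 reaches November 30, 2055 -> 0 left
November 2055: 30 - 0 = 30 -> lands on November 30

Result: 2055-11-30


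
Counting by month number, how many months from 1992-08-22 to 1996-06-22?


From August 1992 to June 1996
4 years * 12 = 48 months, minus 2 months = 46

46 months


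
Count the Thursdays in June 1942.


June 1942 has 30 days
Anchor: Jan 1, 1942. With p = 1942 - 1 = 1941: (p + p//4 - p//100 + p//400) mod 7 = (1941 + 485 - 19 + 4) mod 7 = 2411 mod 7 = 3 -> Thursday (Mon=0 ... Sun=6)
Days before June (Jan-May): 151; June 1 index = (3 + 151) mod 7 = 0 -> Monday
First Thursday is June 4
Thursdays: 4, 11, 18, 25

4 Thursdays


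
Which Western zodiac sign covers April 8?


Date: April 8
Conventional tropical zodiac dates: Aries from March 21 onward; Taurus starts April 20
April 8 falls within the Aries range

Aries


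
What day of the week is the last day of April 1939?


April 1939 has 30 days
Anchor: Jan 1, 1939. With p = 1939 - 1 = 1938: (p + p//4 - p//100 + p//400) mod 7 = (1938 + 484 - 19 + 4) mod 7 = 2407 mod 7 = 6 -> Sunday (Mon=0 ... Sun=6)
Days before April (Jan-Mar): 90; April 1 index = (6 + 90) mod 7 = 5 -> Saturday
Last day offset: 30 - 1 = 29 days
Weekday index = (5 + 29) mod 7 = 6

Sunday, April 30


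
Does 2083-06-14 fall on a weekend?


Anchor: Jan 1, 2083. With p = 2083 - 1 = 2082: (p + p//4 - p//100 + p//400) mod 7 = (2082 + 520 - 20 + 5) mod 7 = 2587 mod 7 = 4 -> Friday (Mon=0 ... Sun=6)
Day of year: 165; offset = 164
Weekday index = (4 + 164) mod 7 = 0 -> Monday
Weekend days: Saturday, Sunday

No


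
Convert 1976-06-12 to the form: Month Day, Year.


ISO 1976-06-12 parses as year=1976, month=06, day=12
Month 6 -> June

June 12, 1976


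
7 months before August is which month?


August is month 8
8 - 7 = 1

January


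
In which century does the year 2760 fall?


Century = (year - 1) // 100 + 1
= (2760 - 1) // 100 + 1
= 2759 // 100 + 1
= 27 + 1

28th century


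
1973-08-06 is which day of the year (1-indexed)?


Date: August 6, 1973
Days in months 1 through 7: 212
Plus 6 days in August

Day of year: 218


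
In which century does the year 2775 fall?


Century = (year - 1) // 100 + 1
= (2775 - 1) // 100 + 1
= 2774 // 100 + 1
= 27 + 1

28th century


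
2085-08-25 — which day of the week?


Date: August 25, 2085
Anchor: Jan 1, 2085. With p = 2085 - 1 = 2084: (p + p//4 - p//100 + p//400) mod 7 = (2084 + 521 - 20 + 5) mod 7 = 2590 mod 7 = 0 -> Monday (Mon=0 ... Sun=6)
Days before August (Jan-Jul): 212; offset = 212 + 25 - 1 = 236
Weekday index = (0 + 236) mod 7 = 5

Day of the week: Saturday


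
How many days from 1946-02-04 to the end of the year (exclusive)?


Day of year: 35 of 365
Remaining = 365 - 35

330 days


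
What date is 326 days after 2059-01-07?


Start: 2059-01-07, add 326 days
January 2059 has 31 days: 31 - 7 = 24 days to January 31 -> 302 left
February 2059 has 28 days -> 274 left
March 2059 has 31 days -> 243 left
April 2059 has 30 days -> 213 left
May 2059 has 31 days -> 182 left
June 2059 has 30 days -> 152 left
July 2059 has 31 days -> 121 left
August 2059 has 31 days -> 90 left
September 2059 has 30 days -> 60 left
October 2059 has 31 days -> 29 left
November 2059: 29 <= 30 -> lands on November 29

Result: 2059-11-29


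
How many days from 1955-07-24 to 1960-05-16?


From 1955-07-24 to 1960-05-16
1955-07-24: days before July = 31 + 28 + 31 + 30 + 31 + 30 = 181 (1955 is not a leap year); day of year = 181 + 24 = 205
1960-05-16: days before May = 31 + 29 + 31 + 30 = 121 (1960 is a leap year); day of year = 121 + 16 = 137
Rest of 1955: 365 - 205 = 160
Full years 1956 (366), 1957 (365), 1958 (365), 1959 (365): 1461
Total = 160 + 1461 + 137 = 1758

1758 days


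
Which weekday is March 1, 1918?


Target: March 1, 1918
Anchor: Jan 1, 1918. With p = 1918 - 1 = 1917: (p + p//4 - p//100 + p//400) mod 7 = (1917 + 479 - 19 + 4) mod 7 = 2381 mod 7 = 1 -> Tuesday (Mon=0 ... Sun=6)
Days before March (Jan-Feb): 59 days
Weekday index = (1 + 59) mod 7 = 4

Friday


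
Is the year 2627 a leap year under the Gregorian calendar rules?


Gregorian leap year rule: divisible by 4, but not by 100, unless also by 400.
2627 is not divisible by 4 -> not a leap year

No


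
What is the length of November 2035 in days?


November 2035

30 days


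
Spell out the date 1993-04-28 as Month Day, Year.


ISO 1993-04-28 parses as year=1993, month=04, day=28
Month 4 -> April

April 28, 1993


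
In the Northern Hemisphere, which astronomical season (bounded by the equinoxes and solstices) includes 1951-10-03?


Date: October 3
Astronomical Autumn (approx.; exact equinox/solstice day varies by year): September 22 to December 20
October 3 falls within the Autumn window

Autumn


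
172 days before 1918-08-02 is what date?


Start: 1918-08-02, subtract 172 days
Back 2 days from August 2 reaches July 31, 1918 -> 170 left
July 1918 has 31 days -> back to June 30, 1918 -> 139 left
June 1918 has 30 days -> back to May 31, 1918 -> 109 left
May 1918 has 31 days -> back to April 30, 1918 -> 78 left
April 1918 has 30 days -> back to March 31, 1918 -> 48 left
March 1918 has 31 days -> back to February 28, 1918 -> 17 left
February 1918: 28 - 17 = 11 -> lands on February 11

Result: 1918-02-11


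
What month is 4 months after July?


July is month 7
7 + 4 = 11

November


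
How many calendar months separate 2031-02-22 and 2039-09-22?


From February 2031 to September 2039
8 years * 12 = 96 months, plus 7 months = 103

103 months


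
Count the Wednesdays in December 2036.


December 2036 has 31 days
Anchor: Jan 1, 2036. With p = 2036 - 1 = 2035: (p + p//4 - p//100 + p//400) mod 7 = (2035 + 508 - 20 + 5) mod 7 = 2528 mod 7 = 1 -> Tuesday (Mon=0 ... Sun=6)
Days before December (Jan-Nov): 335; December 1 index = (1 + 335) mod 7 = 0 -> Monday
First Wednesday is December 3
Wednesdays: 3, 10, 17, 24, 31

5 Wednesdays


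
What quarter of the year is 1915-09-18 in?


Month: September (month 9)
Q1: Jan-Mar, Q2: Apr-Jun, Q3: Jul-Sep, Q4: Oct-Dec

Q3


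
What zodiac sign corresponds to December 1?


Date: December 1
Conventional tropical zodiac dates: Sagittarius from November 22 onward; Capricorn starts December 22
December 1 falls within the Sagittarius range

Sagittarius


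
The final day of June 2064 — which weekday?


June 2064 has 30 days
Anchor: Jan 1, 2064. With p = 2064 - 1 = 2063: (p + p//4 - p//100 + p//400) mod 7 = (2063 + 515 - 20 + 5) mod 7 = 2563 mod 7 = 1 -> Tuesday (Mon=0 ... Sun=6)
Days before June (Jan-May): 152; June 1 index = (1 + 152) mod 7 = 6 -> Sunday
Last day offset: 30 - 1 = 29 days
Weekday index = (6 + 29) mod 7 = 0

Monday, June 30


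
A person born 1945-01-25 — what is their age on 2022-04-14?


Birth: 1945-01-25
Reference: 2022-04-14
Year difference: 2022 - 1945 = 77

77 years old


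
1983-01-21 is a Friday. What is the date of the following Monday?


Current: Friday
Target: Monday
Days ahead: 3

Next Monday: 1983-01-24


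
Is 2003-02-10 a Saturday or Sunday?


Anchor: Jan 1, 2003. With p = 2003 - 1 = 2002: (p + p//4 - p//100 + p//400) mod 7 = (2002 + 500 - 20 + 5) mod 7 = 2487 mod 7 = 2 -> Wednesday (Mon=0 ... Sun=6)
Day of year: 41; offset = 40
Weekday index = (2 + 40) mod 7 = 0 -> Monday
Weekend days: Saturday, Sunday

No


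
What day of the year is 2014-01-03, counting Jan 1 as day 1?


Date: January 3, 2014
No months before January
Plus 3 days in January

Day of year: 3


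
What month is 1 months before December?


December is month 12
12 - 1 = 11

November


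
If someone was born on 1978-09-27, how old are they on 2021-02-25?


Birth: 1978-09-27
Reference: 2021-02-25
Year difference: 2021 - 1978 = 43
Birthday not yet reached in 2021, subtract 1

42 years old


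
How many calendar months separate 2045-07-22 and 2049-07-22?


From July 2045 to July 2049
4 years * 12 = 48 months = 48

48 months


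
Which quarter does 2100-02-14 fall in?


Month: February (month 2)
Q1: Jan-Mar, Q2: Apr-Jun, Q3: Jul-Sep, Q4: Oct-Dec

Q1


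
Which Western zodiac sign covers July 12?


Date: July 12
Conventional tropical zodiac dates: Cancer from June 21 onward; Leo starts July 23
July 12 falls within the Cancer range

Cancer


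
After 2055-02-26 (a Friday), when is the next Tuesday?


Current: Friday
Target: Tuesday
Days ahead: 4

Next Tuesday: 2055-03-02


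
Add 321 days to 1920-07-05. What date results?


Start: 1920-07-05, add 321 days
July 1920 has 31 days: 31 - 5 = 26 days to July 31 -> 295 left
August 1920 has 31 days -> 264 left
September 1920 has 30 days -> 234 left
October 1920 has 31 days -> 203 left
November 1920 has 30 days -> 173 left
December 1920 has 31 days -> 142 left
January 1921 has 31 days -> 111 left
February 1921 has 28 days -> 83 left
March 1921 has 31 days -> 52 left
April 1921 has 30 days -> 22 left
May 1921: 22 <= 31 -> lands on May 22

Result: 1921-05-22


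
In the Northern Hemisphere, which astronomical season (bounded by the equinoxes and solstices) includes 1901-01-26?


Date: January 26
Astronomical Winter (approx.; exact equinox/solstice day varies by year): December 21 to March 19
January 26 falls within the Winter window

Winter


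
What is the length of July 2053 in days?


July 2053

31 days


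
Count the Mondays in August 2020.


August 2020 has 31 days
Anchor: Jan 1, 2020. With p = 2020 - 1 = 2019: (p + p//4 - p//100 + p//400) mod 7 = (2019 + 504 - 20 + 5) mod 7 = 2508 mod 7 = 2 -> Wednesday (Mon=0 ... Sun=6)
Days before August (Jan-Jul): 213; August 1 index = (2 + 213) mod 7 = 5 -> Saturday
First Monday is August 3
Mondays: 3, 10, 17, 24, 31

5 Mondays


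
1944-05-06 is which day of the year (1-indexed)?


Date: May 6, 1944
Days in months 1 through 4: 121
Plus 6 days in May

Day of year: 127


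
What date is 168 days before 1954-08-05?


Start: 1954-08-05, subtract 168 days
Back 5 days from August 5 reaches July 31, 1954 -> 163 left
July 1954 has 31 days -> back to June 30, 1954 -> 132 left
June 1954 has 30 days -> back to May 31, 1954 -> 102 left
May 1954 has 31 days -> back to April 30, 1954 -> 71 left
April 1954 has 30 days -> back to March 31, 1954 -> 41 left
March 1954 has 31 days -> back to February 28, 1954 -> 10 left
February 1954: 28 - 10 = 18 -> lands on February 18

Result: 1954-02-18
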